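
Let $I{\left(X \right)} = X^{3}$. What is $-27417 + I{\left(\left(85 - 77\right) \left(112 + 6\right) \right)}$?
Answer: $841204967$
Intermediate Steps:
$-27417 + I{\left(\left(85 - 77\right) \left(112 + 6\right) \right)} = -27417 + \left(\left(85 - 77\right) \left(112 + 6\right)\right)^{3} = -27417 + \left(8 \cdot 118\right)^{3} = -27417 + 944^{3} = -27417 + 841232384 = 841204967$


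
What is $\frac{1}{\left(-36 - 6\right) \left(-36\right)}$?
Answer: $\frac{1}{1512} \approx 0.00066138$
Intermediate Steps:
$\frac{1}{\left(-36 - 6\right) \left(-36\right)} = \frac{1}{\left(-42\right) \left(-36\right)} = \frac{1}{1512}$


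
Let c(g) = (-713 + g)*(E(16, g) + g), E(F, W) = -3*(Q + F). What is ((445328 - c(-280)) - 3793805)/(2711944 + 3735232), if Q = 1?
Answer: -459645/805897 ≈ -0.57035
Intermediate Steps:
E(F, W) = -3 - 3*F (E(F, W) = -3*(1 + F) = -3 - 3*F)
c(g) = (-713 + g)*(-51 + g) (c(g) = (-713 + g)*((-3 - 3*16) + g) = (-713 + g)*((-3 - 48) + g) = (-713 + g)*(-51 + g))
((445328 - c(-280)) - 3793805)/(2711944 + 3735232) = ((445328 - (36363 + (-280)**2 - 764*(-280))) - 3793805)/(2711944 + 3735232) = ((445328 - (36363 + 78400 + 213920)) - 3793805)/6447176 = ((445328 - 1*328683) - 3793805)*(1/6447176) = ((445328 - 328683) - 3793805)*(1/6447176) = (116645 - 3793805)*(1/6447176) = -3677160*1/6447176 = -459645/805897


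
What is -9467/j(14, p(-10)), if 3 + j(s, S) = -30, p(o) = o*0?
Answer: 9467/33 ≈ 286.88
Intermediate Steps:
p(o) = 0
j(s, S) = -33 (j(s, S) = -3 - 30 = -33)
-9467/j(14, p(-10)) = -9467/(-33) = -9467*(-1/33) = 9467/33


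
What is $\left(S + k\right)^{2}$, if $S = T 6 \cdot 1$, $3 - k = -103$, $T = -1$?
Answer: $10000$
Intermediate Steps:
$k = 106$ ($k = 3 - -103 = 3 + 103 = 106$)
$S = -6$ ($S = \left(-1\right) 6 \cdot 1 = \left(-6\right) 1 = -6$)
$\left(S + k\right)^{2} = \left(-6 + 106\right)^{2} = 100^{2} = 10000$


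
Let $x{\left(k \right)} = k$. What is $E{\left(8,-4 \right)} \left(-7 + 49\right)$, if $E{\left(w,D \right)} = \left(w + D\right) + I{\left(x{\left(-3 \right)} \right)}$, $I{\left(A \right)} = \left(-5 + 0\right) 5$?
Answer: $-882$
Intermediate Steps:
$I{\left(A \right)} = -25$ ($I{\left(A \right)} = \left(-5\right) 5 = -25$)
$E{\left(w,D \right)} = -25 + D + w$ ($E{\left(w,D \right)} = \left(w + D\right) - 25 = \left(D + w\right) - 25 = -25 + D + w$)
$E{\left(8,-4 \right)} \left(-7 + 49\right) = \left(-25 - 4 + 8\right) \left(-7 + 49\right) = \left(-21\right) 42 = -882$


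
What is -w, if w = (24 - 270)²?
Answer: -60516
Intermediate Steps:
w = 60516 (w = (-246)² = 60516)
-w = -1*60516 = -60516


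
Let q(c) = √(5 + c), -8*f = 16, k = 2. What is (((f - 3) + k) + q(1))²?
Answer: (-3 + √6)² ≈ 0.30306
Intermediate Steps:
f = -2 (f = -⅛*16 = -2)
(((f - 3) + k) + q(1))² = (((-2 - 3) + 2) + √(5 + 1))² = ((-5 + 2) + √6)² = (-3 + √6)²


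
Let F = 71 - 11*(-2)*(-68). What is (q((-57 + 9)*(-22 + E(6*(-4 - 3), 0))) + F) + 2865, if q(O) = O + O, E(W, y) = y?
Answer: 3552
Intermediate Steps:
q(O) = 2*O
F = -1425 (F = 71 + 22*(-68) = 71 - 1496 = -1425)
(q((-57 + 9)*(-22 + E(6*(-4 - 3), 0))) + F) + 2865 = (2*((-57 + 9)*(-22 + 0)) - 1425) + 2865 = (2*(-48*(-22)) - 1425) + 2865 = (2*1056 - 1425) + 2865 = (2112 - 1425) + 2865 = 687 + 2865 = 3552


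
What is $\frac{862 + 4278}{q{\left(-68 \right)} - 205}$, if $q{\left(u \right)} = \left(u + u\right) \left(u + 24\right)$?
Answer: $\frac{5140}{5779} \approx 0.88943$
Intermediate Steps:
$q{\left(u \right)} = 2 u \left(24 + u\right)$
$\frac{862 + 4278}{q{\left(-68 \right)} - 205} = \frac{862 + 4278}{2 \left(-68\right) \left(24 - 68\right) - 205} = \frac{5140}{2 \left(-68\right) \left(-44\right) - 205} = \frac{5140}{5984 - 205} = \frac{5140}{5779}$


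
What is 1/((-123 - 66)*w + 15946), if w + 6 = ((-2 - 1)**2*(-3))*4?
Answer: 1/37492 ≈ 2.6672e-5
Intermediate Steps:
w = -114 (w = -6 + ((-2 - 1)**2*(-3))*4 = -6 + ((-3)**2*(-3))*4 = -6 + (9*(-3))*4 = -6 - 27*4 = -6 - 108 = -114)
1/((-123 - 66)*w + 15946) = 1/((-123 - 66)*(-114) + 15946) = 1/(-189*(-114) + 15946) = 1/(21546 + 15946) = 1/37492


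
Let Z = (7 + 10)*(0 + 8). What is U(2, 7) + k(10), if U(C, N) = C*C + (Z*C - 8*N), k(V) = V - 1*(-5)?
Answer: 235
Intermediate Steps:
Z = 136 (Z = 17*8 = 136)
k(V) = 5 + V (k(V) = V + 5 = 5 + V)
U(C, N) = C² - 8*N + 136*C (U(C, N) = C*C + (136*C - 8*N) = C² + (-8*N + 136*C) = C² - 8*N + 136*C)
U(2, 7) + k(10) = (2² - 8*7 + 136*2) + (5 + 10) = (4 - 56 + 272) + 15 = 220 + 15 = 235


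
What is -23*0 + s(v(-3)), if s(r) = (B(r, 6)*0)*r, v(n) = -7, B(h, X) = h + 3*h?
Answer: 0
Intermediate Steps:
B(h, X) = 4*h
s(r) = 0 (s(r) = ((4*r)*0)*r = 0*r = 0)
-23*0 + s(v(-3)) = -23*0 + 0 = 0 + 0 = 0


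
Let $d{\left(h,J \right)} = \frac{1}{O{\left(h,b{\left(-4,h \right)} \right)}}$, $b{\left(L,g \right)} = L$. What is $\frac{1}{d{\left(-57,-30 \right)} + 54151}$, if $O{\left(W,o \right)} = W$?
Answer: $\frac{57}{3086606} \approx 1.8467 \cdot 10^{-5}$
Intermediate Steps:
$d{\left(h,J \right)} = \frac{1}{h}$
$\frac{1}{d{\left(-57,-30 \right)} + 54151} = \frac{1}{\frac{1}{-57} + 54151} = \frac{1}{- \frac{1}{57} + 54151} = \frac{1}{\frac{3086606}{57}} = \frac{57}{3086606}$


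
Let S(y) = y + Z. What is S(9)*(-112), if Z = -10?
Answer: 112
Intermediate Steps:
S(y) = -10 + y (S(y) = y - 10 = -10 + y)
S(9)*(-112) = (-10 + 9)*(-112) = -1*(-112) = 112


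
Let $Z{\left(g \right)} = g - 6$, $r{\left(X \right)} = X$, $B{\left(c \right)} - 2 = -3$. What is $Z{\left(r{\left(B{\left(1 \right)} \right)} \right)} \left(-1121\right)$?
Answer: $7847$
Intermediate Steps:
$B{\left(c \right)} = -1$ ($B{\left(c \right)} = 2 - 3 = -1$)
$Z{\left(g \right)} = -6 + g$ ($Z{\left(g \right)} = g - 6 = -6 + g$)
$Z{\left(r{\left(B{\left(1 \right)} \right)} \right)} \left(-1121\right) = \left(-6 - 1\right) \left(-1121\right) = \left(-7\right) \left(-1121\right) = 7847$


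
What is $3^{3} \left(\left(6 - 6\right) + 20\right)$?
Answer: $540$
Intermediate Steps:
$3^{3} \left(\left(6 - 6\right) + 20\right) = 27 \left(0 + 20\right) = 27 \cdot 20 = 540$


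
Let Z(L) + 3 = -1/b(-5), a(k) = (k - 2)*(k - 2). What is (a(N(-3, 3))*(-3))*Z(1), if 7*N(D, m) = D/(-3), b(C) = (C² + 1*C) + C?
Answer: 7774/245 ≈ 31.731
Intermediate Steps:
b(C) = C² + 2*C (b(C) = (C² + C) + C = (C + C²) + C = C² + 2*C)
N(D, m) = -D/21 (N(D, m) = (D/(-3))/7 = (D*(-⅓))/7 = (-D/3)/7 = -D/21)
a(k) = (-2 + k)² (a(k) = (-2 + k)*(-2 + k) = (-2 + k)²)
Z(L) = -46/15 (Z(L) = -3 - 1/((-5*(2 - 5))) = -3 - 1/((-5*(-3))) = -3 - 1/15 = -46/15)
(a(N(-3, 3))*(-3))*Z(1) = ((-2 - 1/21*(-3))²*(-3))*(-46/15) = ((-2 + ⅐)²*(-3))*(-46/15) = ((-13/7)²*(-3))*(-46/15) = ((169/49)*(-3))*(-46/15) = -507/49*(-46/15) = 7774/245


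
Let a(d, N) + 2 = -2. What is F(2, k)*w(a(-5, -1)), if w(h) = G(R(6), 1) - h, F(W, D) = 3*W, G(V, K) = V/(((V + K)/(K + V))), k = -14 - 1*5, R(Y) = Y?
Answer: 60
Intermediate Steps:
k = -19 (k = -14 - 5 = -19)
G(V, K) = V (G(V, K) = V/(((K + V)/(K + V))) = V/1 = V*1 = V)
a(d, N) = -4 (a(d, N) = -2 - 2 = -4)
w(h) = 6 - h
F(2, k)*w(a(-5, -1)) = (3*2)*(6 - 1*(-4)) = 6*(6 + 4) = 6*10 = 60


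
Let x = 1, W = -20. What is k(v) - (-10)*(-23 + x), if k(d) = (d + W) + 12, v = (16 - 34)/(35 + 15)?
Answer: -5709/25 ≈ -228.36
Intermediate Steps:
v = -9/25 (v = -18/50 = -18*1/50 = -9/25 ≈ -0.36000)
k(d) = -8 + d (k(d) = (d - 20) + 12 = (-20 + d) + 12 = -8 + d)
k(v) - (-10)*(-23 + x) = (-8 - 9/25) - (-10)*(-23 + 1) = -209/25 - (-10)*(-22) = -209/25 - 1*220 = -209/25 - 220 = -5709/25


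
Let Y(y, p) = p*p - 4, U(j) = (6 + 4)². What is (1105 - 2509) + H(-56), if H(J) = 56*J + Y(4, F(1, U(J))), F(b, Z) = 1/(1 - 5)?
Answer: -72703/16 ≈ -4543.9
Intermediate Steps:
U(j) = 100 (U(j) = 10² = 100)
F(b, Z) = -¼ (F(b, Z) = 1/(-4) = -¼)
Y(y, p) = -4 + p² (Y(y, p) = p² - 4 = -4 + p²)
H(J) = -63/16 + 56*J (H(J) = 56*J + (-4 + (-¼)²) = 56*J + (-4 + 1/16) = 56*J - 63/16 = -63/16 + 56*J)
(1105 - 2509) + H(-56) = (1105 - 2509) + (-63/16 + 56*(-56)) = -1404 + (-63/16 - 3136) = -1404 - 50239/16 = -72703/16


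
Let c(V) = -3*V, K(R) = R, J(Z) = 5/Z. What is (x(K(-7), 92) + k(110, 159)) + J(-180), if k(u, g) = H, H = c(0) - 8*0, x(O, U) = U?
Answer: 3311/36 ≈ 91.972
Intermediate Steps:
H = 0 (H = -3*0 - 8*0 = 0 + 0 = 0)
k(u, g) = 0
(x(K(-7), 92) + k(110, 159)) + J(-180) = (92 + 0) + 5/(-180) = 92 + 5*(-1/180) = 92 - 1/36 = 3311/36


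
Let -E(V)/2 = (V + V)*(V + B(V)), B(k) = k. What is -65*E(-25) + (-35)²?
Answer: 326225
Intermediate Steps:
E(V) = -8*V² (E(V) = -2*(V + V)*(V + V) = -2*2*V*2*V = -8*V²)
-65*E(-25) + (-35)² = -(-520)*(-25)² + (-35)² = -(-520)*625 + 1225 = -65*(-5000) + 1225 = 325000 + 1225 = 326225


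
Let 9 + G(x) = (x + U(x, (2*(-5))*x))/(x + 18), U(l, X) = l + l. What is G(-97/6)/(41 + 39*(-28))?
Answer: 390/11561 ≈ 0.033734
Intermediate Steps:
U(l, X) = 2*l
G(x) = -9 + 3*x/(18 + x) (G(x) = -9 + (x + 2*x)/(x + 18) = -9 + (3*x)/(18 + x) = -9 + 3*x/(18 + x))
G(-97/6)/(41 + 39*(-28)) = (6*(-27 - (-97)/6)/(18 - 97/6))/(41 + 39*(-28)) = (6*(-27 - (-97)/6)/(18 - 97*⅙))/(41 - 1092) = (6*(-27 - 1*(-97/6))/(18 - 97/6))/(-1051) = (6*(-27 + 97/6)/(11/6))*(-1/1051) = (6*(6/11)*(-65/6))*(-1/1051) = -390/11*(-1/1051) = 390/11561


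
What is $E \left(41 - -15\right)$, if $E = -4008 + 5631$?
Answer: $90888$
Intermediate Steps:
$E = 1623$
$E \left(41 - -15\right) = 1623 \left(41 - -15\right) = 1623 \left(41 + 15\right) = 1623 \cdot 56 = 90888$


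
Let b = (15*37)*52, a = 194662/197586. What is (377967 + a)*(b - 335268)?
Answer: -3813818618922032/32931 ≈ -1.1581e+11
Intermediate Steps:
a = 97331/98793 (a = 194662*(1/197586) = 97331/98793 ≈ 0.98520)
b = 28860 (b = 555*52 = 28860)
(377967 + a)*(b - 335268) = (377967 + 97331/98793)*(28860 - 335268) = (37340591162/98793)*(-306408) = -3813818618922032/32931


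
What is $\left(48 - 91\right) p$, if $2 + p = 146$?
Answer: $-6192$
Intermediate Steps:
$p = 144$ ($p = -2 + 146 = 144$)
$\left(48 - 91\right) p = \left(48 - 91\right) 144 = \left(-43\right) 144 = -6192$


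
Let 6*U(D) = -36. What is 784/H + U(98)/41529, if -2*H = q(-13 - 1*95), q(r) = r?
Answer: 5426402/373761 ≈ 14.518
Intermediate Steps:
U(D) = -6 (U(D) = (1/6)*(-36) = -6)
H = 54 (H = -(-13 - 1*95)/2 = -(-13 - 95)/2 = -1/2*(-108) = 54)
784/H + U(98)/41529 = 784/54 - 6/41529 = 784*(1/54) - 6*1/41529 = 392/27 - 2/13843 = 5426402/373761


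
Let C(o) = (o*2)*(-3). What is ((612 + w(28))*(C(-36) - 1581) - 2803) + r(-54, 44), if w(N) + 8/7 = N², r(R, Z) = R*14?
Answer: -1907539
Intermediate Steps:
C(o) = -6*o (C(o) = (2*o)*(-3) = -6*o)
r(R, Z) = 14*R
w(N) = -8/7 + N²
((612 + w(28))*(C(-36) - 1581) - 2803) + r(-54, 44) = ((612 + (-8/7 + 28²))*(-6*(-36) - 1581) - 2803) + 14*(-54) = ((612 + (-8/7 + 784))*(216 - 1581) - 2803) - 756 = ((612 + 5480/7)*(-1365) - 2803) - 756 = ((9764/7)*(-1365) - 2803) - 756 = (-1903980 - 2803) - 756 = -1906783 - 756 = -1907539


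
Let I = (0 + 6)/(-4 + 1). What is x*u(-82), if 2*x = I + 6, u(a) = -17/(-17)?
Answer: 2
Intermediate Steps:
I = -2 (I = 6/(-3) = 6*(-1/3) = -2)
u(a) = 1 (u(a) = -17*(-1/17) = 1)
x = 2 (x = (-2 + 6)/2 = (1/2)*4 = 2)
x*u(-82) = 2*1 = 2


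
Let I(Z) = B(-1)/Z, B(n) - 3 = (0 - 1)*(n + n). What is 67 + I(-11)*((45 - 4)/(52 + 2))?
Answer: 39593/594 ≈ 66.655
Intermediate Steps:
B(n) = 3 - 2*n (B(n) = 3 + (0 - 1)*(n + n) = 3 - 2*n)
I(Z) = 5/Z (I(Z) = (3 - 2*(-1))/Z = (3 + 2)/Z = 5/Z)
67 + I(-11)*((45 - 4)/(52 + 2)) = 67 + (5/(-11))*((45 - 4)/(52 + 2)) = 67 + (5*(-1/11))*(41/54) = 67 - 205/(11*54) = 67 - 5/11*41/54 = 67 - 205/594 = 39593/594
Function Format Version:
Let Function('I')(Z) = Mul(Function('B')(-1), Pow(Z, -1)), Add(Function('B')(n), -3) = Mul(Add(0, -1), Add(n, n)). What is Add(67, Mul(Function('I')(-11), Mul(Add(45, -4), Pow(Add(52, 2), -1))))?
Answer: Rational(39593, 594) ≈ 66.655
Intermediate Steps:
Function('B')(n) = Add(3, Mul(-2, n)) (Function('B')(n) = Add(3, Mul(Add(0, -1), Add(n, n))) = Add(3, Mul(-1, Mul(2, n))) = Add(3, Mul(-2, n)))
Function('I')(Z) = Mul(5, Pow(Z, -1)) (Function('I')(Z) = Mul(Add(3, Mul(-2, -1)), Pow(Z, -1)) = Mul(Add(3, 2), Pow(Z, -1)) = Mul(5, Pow(Z, -1)))
Add(67, Mul(Function('I')(-11), Mul(Add(45, -4), Pow(Add(52, 2), -1)))) = Add(67, Mul(Mul(5, Pow(-11, -1)), Mul(Add(45, -4), Pow(Add(52, 2), -1)))) = Add(67, Mul(Mul(5, Rational(-1, 11)), Mul(41, Pow(54, -1)))) = Add(67, Mul(Rational(-5, 11), Mul(41, Rational(1, 54)))) = Add(67, Mul(Rational(-5, 11), Rational(41, 54))) = Add(67, Rational(-205, 594)) = Rational(39593, 594)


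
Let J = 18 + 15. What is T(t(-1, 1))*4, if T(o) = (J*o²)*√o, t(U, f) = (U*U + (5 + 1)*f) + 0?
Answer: 6468*√7 ≈ 17113.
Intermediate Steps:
J = 33
t(U, f) = U² + 6*f (t(U, f) = (U² + 6*f) + 0 = U² + 6*f)
T(o) = 33*o^(5/2) (T(o) = (33*o²)*√o = 33*o^(5/2))
T(t(-1, 1))*4 = (33*((-1)² + 6*1)^(5/2))*4 = (33*(1 + 6)^(5/2))*4 = (33*7^(5/2))*4 = (33*(49*√7))*4 = (1617*√7)*4 = 6468*√7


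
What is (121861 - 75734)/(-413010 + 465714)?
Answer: 46127/52704 ≈ 0.87521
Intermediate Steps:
(121861 - 75734)/(-413010 + 465714) = 46127/52704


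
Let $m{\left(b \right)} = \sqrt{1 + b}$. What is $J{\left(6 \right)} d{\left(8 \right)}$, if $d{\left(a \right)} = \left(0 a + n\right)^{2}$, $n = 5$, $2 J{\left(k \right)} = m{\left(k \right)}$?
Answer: $\frac{25 \sqrt{7}}{2} \approx 33.072$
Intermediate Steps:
$J{\left(k \right)} = \frac{\sqrt{1 + k}}{2}$
$d{\left(a \right)} = 25$ ($d{\left(a \right)} = \left(0 a + 5\right)^{2} = \left(0 + 5\right)^{2} = 5^{2} = 25$)
$J{\left(6 \right)} d{\left(8 \right)} = \frac{\sqrt{1 + 6}}{2} \cdot 25 = \frac{\sqrt{7}}{2} \cdot 25 = \frac{25 \sqrt{7}}{2}$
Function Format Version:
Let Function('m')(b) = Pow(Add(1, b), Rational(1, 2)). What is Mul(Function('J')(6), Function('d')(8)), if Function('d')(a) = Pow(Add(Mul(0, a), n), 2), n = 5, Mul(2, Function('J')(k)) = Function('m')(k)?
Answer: Mul(Rational(25, 2), Pow(7, Rational(1, 2))) ≈ 33.072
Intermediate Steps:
Function('J')(k) = Mul(Rational(1, 2), Pow(Add(1, k), Rational(1, 2)))
Function('d')(a) = 25 (Function('d')(a) = Pow(Add(Mul(0, a), 5), 2) = Pow(Add(0, 5), 2) = Pow(5, 2) = 25)
Mul(Function('J')(6), Function('d')(8)) = Mul(Mul(Rational(1, 2), Pow(Add(1, 6), Rational(1, 2))), 25) = Mul(Mul(Rational(1, 2), Pow(7, Rational(1, 2))), 25) = Mul(Rational(25, 2), Pow(7, Rational(1, 2)))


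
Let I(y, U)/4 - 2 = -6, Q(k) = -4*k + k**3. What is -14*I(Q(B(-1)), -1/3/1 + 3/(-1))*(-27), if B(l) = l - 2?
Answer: -6048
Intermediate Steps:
B(l) = -2 + l
Q(k) = k**3 - 4*k
I(y, U) = -16 (I(y, U) = 8 + 4*(-6) = 8 - 24 = -16)
-14*I(Q(B(-1)), -1/3/1 + 3/(-1))*(-27) = -14*(-16)*(-27) = 224*(-27) = -6048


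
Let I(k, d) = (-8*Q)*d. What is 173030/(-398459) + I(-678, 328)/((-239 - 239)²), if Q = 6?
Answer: -11451981254/22760376539 ≈ -0.50315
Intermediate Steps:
I(k, d) = -48*d (I(k, d) = (-8*6)*d = -48*d)
173030/(-398459) + I(-678, 328)/((-239 - 239)²) = 173030/(-398459) + (-48*328)/((-239 - 239)²) = 173030*(-1/398459) - 15744/((-478)²) = -173030/398459 - 15744/228484 = -173030/398459 - 15744*1/228484 = -173030/398459 - 3936/57121 = -11451981254/22760376539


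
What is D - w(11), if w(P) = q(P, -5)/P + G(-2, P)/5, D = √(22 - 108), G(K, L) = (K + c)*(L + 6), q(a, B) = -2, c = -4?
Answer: 1132/55 + I*√86 ≈ 20.582 + 9.2736*I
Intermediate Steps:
G(K, L) = (-4 + K)*(6 + L) (G(K, L) = (K - 4)*(L + 6) = (-4 + K)*(6 + L))
D = I*√86 (D = √(-86) = I*√86 ≈ 9.2736*I)
w(P) = -36/5 - 2/P - 6*P/5 (w(P) = -2/P + (-24 - 4*P + 6*(-2) - 2*P)/5 = -2/P + (-24 - 4*P - 12 - 2*P)*(⅕) = -2/P + (-36 - 6*P)*(⅕) = -2/P + (-36/5 - 6*P/5) = -36/5 - 2/P - 6*P/5)
D - w(11) = I*√86 - 2*(-5 + 3*11*(-6 - 1*11))/(5*11) = I*√86 - 2*(-5 + 3*11*(-6 - 11))/(5*11) = I*√86 - 2*(-5 + 3*11*(-17))/(5*11) = I*√86 - 2*(-5 - 561)/(5*11) = I*√86 - 2*(-566)/(5*11) = I*√86 - 1*(-1132/55) = I*√86 + 1132/55 = 1132/55 + I*√86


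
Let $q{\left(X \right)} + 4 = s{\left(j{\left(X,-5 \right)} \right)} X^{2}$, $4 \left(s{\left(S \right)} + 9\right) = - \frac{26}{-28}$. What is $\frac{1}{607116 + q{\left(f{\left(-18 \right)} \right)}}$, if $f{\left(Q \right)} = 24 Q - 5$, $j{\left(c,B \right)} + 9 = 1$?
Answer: $- \frac{56}{59767507} \approx -9.3696 \cdot 10^{-7}$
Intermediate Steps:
$j{\left(c,B \right)} = -8$ ($j{\left(c,B \right)} = -9 + 1 = -8$)
$s{\left(S \right)} = - \frac{491}{56}$ ($s{\left(S \right)} = -9 + \frac{\left(-26\right) \frac{1}{-28}}{4} = -9 + \frac{\left(-26\right) \left(- \frac{1}{28}\right)}{4} = -9 + \frac{1}{4} \cdot \frac{13}{14} = -9 + \frac{13}{56} = - \frac{491}{56}$)
$f{\left(Q \right)} = -5 + 24 Q$
$q{\left(X \right)} = -4 - \frac{491 X^{2}}{56}$
$\frac{1}{607116 + q{\left(f{\left(-18 \right)} \right)}} = \frac{1}{607116 - \left(4 + \frac{491 \left(-5 + 24 \left(-18\right)\right)^{2}}{56}\right)} = \frac{1}{607116 - \left(4 + \frac{491 \left(-5 - 432\right)^{2}}{56}\right)} = \frac{1}{607116 - \left(4 + \frac{491 \left(-437\right)^{2}}{56}\right)} = \frac{1}{607116 - \frac{93766003}{56}} = \frac{1}{- \frac{59767507}{56}} = - \frac{56}{59767507}$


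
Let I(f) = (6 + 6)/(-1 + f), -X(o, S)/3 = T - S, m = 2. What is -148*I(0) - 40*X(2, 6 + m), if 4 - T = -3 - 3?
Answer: 2016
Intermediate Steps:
T = 10 (T = 4 - (-3 - 3) = 4 - 1*(-6) = 4 + 6 = 10)
X(o, S) = -30 + 3*S (X(o, S) = -3*(10 - S) = -30 + 3*S)
I(f) = 12/(-1 + f)
-148*I(0) - 40*X(2, 6 + m) = -1776/(-1 + 0) - 40*(-30 + 3*(6 + 2)) = -1776/(-1) - 40*(-30 + 3*8) = -1776*(-1) - 40*(-30 + 24) = -148*(-12) - 40*(-6) = 1776 + 240 = 2016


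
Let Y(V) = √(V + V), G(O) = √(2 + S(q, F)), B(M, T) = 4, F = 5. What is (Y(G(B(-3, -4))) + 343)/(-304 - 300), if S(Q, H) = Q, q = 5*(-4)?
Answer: -343/604 - 2^(¾)*√3*√I/604 ≈ -0.57129 - 0.0034102*I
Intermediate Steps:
q = -20
G(O) = 3*I*√2 (G(O) = √(2 - 20) = √(-18) = 3*I*√2)
Y(V) = √2*√V (Y(V) = √(2*V) = √2*√V)
(Y(G(B(-3, -4))) + 343)/(-304 - 300) = (√2*√(3*I*√2) + 343)/(-304 - 300) = (√2*(2^(¼)*√3*√I) + 343)/(-604) = (2^(¾)*√3*√I + 343)*(-1/604) = (343 + 2^(¾)*√3*√I)*(-1/604) = -343/604 - 2^(¾)*√3*√I/604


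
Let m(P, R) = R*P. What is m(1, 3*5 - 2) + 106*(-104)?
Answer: -11011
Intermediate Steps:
m(P, R) = P*R
m(1, 3*5 - 2) + 106*(-104) = 1*(3*5 - 2) + 106*(-104) = 1*(15 - 2) - 11024 = 1*13 - 11024 = 13 - 11024 = -11011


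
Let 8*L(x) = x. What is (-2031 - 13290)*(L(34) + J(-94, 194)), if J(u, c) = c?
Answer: -12149553/4 ≈ -3.0374e+6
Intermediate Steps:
L(x) = x/8
(-2031 - 13290)*(L(34) + J(-94, 194)) = (-2031 - 13290)*((⅛)*34 + 194) = -15321*(17/4 + 194) = -15321*793/4 = -12149553/4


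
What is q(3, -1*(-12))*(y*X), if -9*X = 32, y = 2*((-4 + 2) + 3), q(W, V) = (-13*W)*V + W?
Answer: 9920/3 ≈ 3306.7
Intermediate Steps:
q(W, V) = W - 13*V*W (q(W, V) = -13*V*W + W = W - 13*V*W)
y = 2 (y = 2*(-2 + 3) = 2*1 = 2)
X = -32/9 (X = -⅑*32 = -32/9 ≈ -3.5556)
q(3, -1*(-12))*(y*X) = (3*(1 - (-13)*(-12)))*(2*(-32/9)) = (3*(1 - 13*12))*(-64/9) = (3*(1 - 156))*(-64/9) = (3*(-155))*(-64/9) = -465*(-64/9) = 9920/3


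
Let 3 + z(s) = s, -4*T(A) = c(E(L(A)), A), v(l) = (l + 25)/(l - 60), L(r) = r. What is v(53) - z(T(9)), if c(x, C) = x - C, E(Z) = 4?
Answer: -263/28 ≈ -9.3929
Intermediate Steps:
v(l) = (25 + l)/(-60 + l)
T(A) = -1 + A/4 (T(A) = -(4 - A)/4 = -1 + A/4)
z(s) = -3 + s
v(53) - z(T(9)) = (25 + 53)/(-60 + 53) - (-3 + (-1 + (¼)*9)) = 78/(-7) - (-3 + (-1 + 9/4)) = -⅐*78 - (-3 + 5/4) = -78/7 - 1*(-7/4) = -78/7 + 7/4 = -263/28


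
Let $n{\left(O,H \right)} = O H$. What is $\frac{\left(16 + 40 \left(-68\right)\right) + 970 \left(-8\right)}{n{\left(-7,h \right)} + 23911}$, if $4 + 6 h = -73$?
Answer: $- \frac{62784}{144005} \approx -0.43598$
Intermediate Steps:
$h = - \frac{77}{6}$ ($h = - \frac{2}{3} + \frac{1}{6} \left(-73\right) = - \frac{2}{3} - \frac{73}{6} = - \frac{77}{6} \approx -12.833$)
$n{\left(O,H \right)} = H O$
$\frac{\left(16 + 40 \left(-68\right)\right) + 970 \left(-8\right)}{n{\left(-7,h \right)} + 23911} = \frac{\left(16 + 40 \left(-68\right)\right) + 970 \left(-8\right)}{\left(- \frac{77}{6}\right) \left(-7\right) + 23911} = \frac{\left(16 - 2720\right) - 7760}{\frac{539}{6} + 23911} = \frac{-2704 - 7760}{\frac{144005}{6}} = \left(-10464\right) \frac{6}{144005} = - \frac{62784}{144005}$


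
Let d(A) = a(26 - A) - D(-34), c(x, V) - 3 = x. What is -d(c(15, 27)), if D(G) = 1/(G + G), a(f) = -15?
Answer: 1019/68 ≈ 14.985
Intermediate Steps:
c(x, V) = 3 + x
D(G) = 1/(2*G)
d(A) = -1019/68 (d(A) = -15 - 1/(2*(-34)) = -15 - (-1)/(2*34) = -15 - 1*(-1/68) = -15 + 1/68 = -1019/68)
-d(c(15, 27)) = -1*(-1019/68) = 1019/68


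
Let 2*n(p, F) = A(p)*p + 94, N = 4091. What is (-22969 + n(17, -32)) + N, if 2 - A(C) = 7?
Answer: -37747/2 ≈ -18874.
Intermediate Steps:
A(C) = -5 (A(C) = 2 - 1*7 = 2 - 7 = -5)
n(p, F) = 47 - 5*p/2 (n(p, F) = (-5*p + 94)/2 = (94 - 5*p)/2 = 47 - 5*p/2)
(-22969 + n(17, -32)) + N = (-22969 + (47 - 5/2*17)) + 4091 = (-22969 + (47 - 85/2)) + 4091 = (-22969 + 9/2) + 4091 = -45929/2 + 4091 = -37747/2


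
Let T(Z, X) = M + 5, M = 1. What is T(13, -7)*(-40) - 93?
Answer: -333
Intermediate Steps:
T(Z, X) = 6 (T(Z, X) = 1 + 5 = 6)
T(13, -7)*(-40) - 93 = 6*(-40) - 93 = -240 - 93 = -333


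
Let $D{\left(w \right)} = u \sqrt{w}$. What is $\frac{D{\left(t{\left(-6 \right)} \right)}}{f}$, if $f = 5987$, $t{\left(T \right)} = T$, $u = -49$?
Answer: $- \frac{49 i \sqrt{6}}{5987} \approx - 0.020048 i$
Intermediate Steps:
$D{\left(w \right)} = - 49 \sqrt{w}$
$\frac{D{\left(t{\left(-6 \right)} \right)}}{f} = \frac{\left(-49\right) \sqrt{-6}}{5987} = - 49 i \sqrt{6} \cdot \frac{1}{5987} = - \frac{49 i \sqrt{6}}{5987}$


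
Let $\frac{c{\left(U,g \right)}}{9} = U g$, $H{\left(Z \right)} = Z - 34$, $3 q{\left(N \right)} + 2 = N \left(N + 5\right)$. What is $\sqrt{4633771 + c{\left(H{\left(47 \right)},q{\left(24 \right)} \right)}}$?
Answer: $\sqrt{4660837} \approx 2158.9$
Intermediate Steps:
$q{\left(N \right)} = - \frac{2}{3} + \frac{N \left(5 + N\right)}{3}$ ($q{\left(N \right)} = - \frac{2}{3} + \frac{N \left(N + 5\right)}{3} = - \frac{2}{3} + \frac{N \left(5 + N\right)}{3}$)
$H{\left(Z \right)} = -34 + Z$
$c{\left(U,g \right)} = 9 U g$
$\sqrt{4633771 + c{\left(H{\left(47 \right)},q{\left(24 \right)} \right)}} = \sqrt{4633771 + 9 \left(-34 + 47\right) \left(- \frac{2}{3} + \frac{24^{2}}{3} + \frac{5}{3} \cdot 24\right)} = \sqrt{4633771 + 9 \cdot 13 \left(- \frac{2}{3} + \frac{1}{3} \cdot 576 + 40\right)} = \sqrt{4633771 + 9 \cdot 13 \left(- \frac{2}{3} + 192 + 40\right)} = \sqrt{4633771 + 9 \cdot 13 \cdot \frac{694}{3}} = \sqrt{4633771 + 27066} = \sqrt{4660837}$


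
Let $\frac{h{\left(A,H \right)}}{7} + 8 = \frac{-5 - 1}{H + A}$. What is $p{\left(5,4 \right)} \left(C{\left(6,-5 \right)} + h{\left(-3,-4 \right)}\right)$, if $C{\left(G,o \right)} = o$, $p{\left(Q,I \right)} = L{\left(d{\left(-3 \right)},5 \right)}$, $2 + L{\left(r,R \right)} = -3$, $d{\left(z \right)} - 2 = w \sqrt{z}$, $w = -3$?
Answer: $275$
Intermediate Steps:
$d{\left(z \right)} = 2 - 3 \sqrt{z}$
$L{\left(r,R \right)} = -5$ ($L{\left(r,R \right)} = -2 - 3 = -5$)
$p{\left(Q,I \right)} = -5$
$h{\left(A,H \right)} = -56 - \frac{42}{A + H}$ ($h{\left(A,H \right)} = -56 + 7 \frac{-5 - 1}{H + A} = -56 + 7 \left(- \frac{6}{A + H}\right) = -56 - \frac{42}{A + H}$)
$p{\left(5,4 \right)} \left(C{\left(6,-5 \right)} + h{\left(-3,-4 \right)}\right) = - 5 \left(-5 + \frac{14 \left(-3 - -12 - -16\right)}{-3 - 4}\right) = - 5 \left(-5 + \frac{14 \left(-3 + 12 + 16\right)}{-7}\right) = - 5 \left(-5 + 14 \left(- \frac{1}{7}\right) 25\right) = - 5 \left(-5 - 50\right) = \left(-5\right) \left(-55\right) = 275$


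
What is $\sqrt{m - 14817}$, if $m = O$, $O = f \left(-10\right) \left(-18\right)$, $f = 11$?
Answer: $i \sqrt{12837} \approx 113.3 i$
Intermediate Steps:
$O = 1980$ ($O = 11 \left(-10\right) \left(-18\right) = \left(-110\right) \left(-18\right) = 1980$)
$m = 1980$
$\sqrt{m - 14817} = \sqrt{1980 - 14817} = \sqrt{-12837} = i \sqrt{12837}$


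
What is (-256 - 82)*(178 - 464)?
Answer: 96668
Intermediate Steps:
(-256 - 82)*(178 - 464) = -338*(-286) = 96668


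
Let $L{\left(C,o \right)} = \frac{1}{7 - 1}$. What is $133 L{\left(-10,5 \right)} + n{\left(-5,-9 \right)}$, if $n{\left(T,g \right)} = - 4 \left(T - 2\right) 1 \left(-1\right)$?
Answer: $- \frac{35}{6} \approx -5.8333$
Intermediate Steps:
$L{\left(C,o \right)} = \frac{1}{6}$
$n{\left(T,g \right)} = -8 + 4 T$ ($n{\left(T,g \right)} = - 4 \left(-2 + T\right) 1 \left(-1\right) = \left(8 - 4 T\right) 1 \left(-1\right) = \left(8 - 4 T\right) \left(-1\right) = -8 + 4 T$)
$133 L{\left(-10,5 \right)} + n{\left(-5,-9 \right)} = 133 \cdot \frac{1}{6} + \left(-8 + 4 \left(-5\right)\right) = \frac{133}{6} - 28 = - \frac{35}{6}$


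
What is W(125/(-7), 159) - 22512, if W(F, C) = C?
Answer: -22353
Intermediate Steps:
W(125/(-7), 159) - 22512 = 159 - 22512 = -22353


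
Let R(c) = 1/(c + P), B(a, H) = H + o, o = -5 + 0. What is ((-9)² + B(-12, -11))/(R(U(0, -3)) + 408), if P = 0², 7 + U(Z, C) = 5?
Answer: 26/163 ≈ 0.15951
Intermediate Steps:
o = -5
U(Z, C) = -2 (U(Z, C) = -7 + 5 = -2)
P = 0
B(a, H) = -5 + H (B(a, H) = H - 5 = -5 + H)
R(c) = 1/c (R(c) = 1/(c + 0) = 1/c)
((-9)² + B(-12, -11))/(R(U(0, -3)) + 408) = ((-9)² + (-5 - 11))/(1/(-2) + 408) = (81 - 16)/(-½ + 408) = 65/(815/2) = 65*(2/815) = 26/163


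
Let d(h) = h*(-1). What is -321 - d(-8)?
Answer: -329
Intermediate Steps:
d(h) = -h
-321 - d(-8) = -321 - (-1)*(-8) = -321 - 1*8 = -321 - 8 = -329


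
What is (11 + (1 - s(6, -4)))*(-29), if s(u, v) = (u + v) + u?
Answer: -116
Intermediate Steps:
s(u, v) = v + 2*u
(11 + (1 - s(6, -4)))*(-29) = (11 + (1 - (-4 + 2*6)))*(-29) = (11 + (1 - (-4 + 12)))*(-29) = (11 + (1 - 1*8))*(-29) = (11 + (1 - 8))*(-29) = (11 - 7)*(-29) = 4*(-29) = -116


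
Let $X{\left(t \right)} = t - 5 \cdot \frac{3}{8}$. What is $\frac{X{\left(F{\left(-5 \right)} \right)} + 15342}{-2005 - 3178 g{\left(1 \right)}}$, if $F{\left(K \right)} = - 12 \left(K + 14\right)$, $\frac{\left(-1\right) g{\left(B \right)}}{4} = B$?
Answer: $\frac{40619}{28552} \approx 1.4226$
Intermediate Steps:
$g{\left(B \right)} = - 4 B$
$F{\left(K \right)} = -168 - 12 K$ ($F{\left(K \right)} = - 12 \left(14 + K\right) = -168 - 12 K$)
$X{\left(t \right)} = - \frac{15}{8} + t$ ($X{\left(t \right)} = t - 5 \cdot 3 \cdot \frac{1}{8} = t - \frac{15}{8} = - \frac{15}{8} + t$)
$\frac{X{\left(F{\left(-5 \right)} \right)} + 15342}{-2005 - 3178 g{\left(1 \right)}} = \frac{\left(- \frac{15}{8} - 108\right) + 15342}{-2005 - 3178 \left(\left(-4\right) 1\right)} = \frac{\left(- \frac{15}{8} + \left(-168 + 60\right)\right) + 15342}{-2005 - -12712} = \frac{\left(- \frac{15}{8} - 108\right) + 15342}{-2005 + 12712} = \frac{- \frac{879}{8} + 15342}{10707} = \frac{121857}{8} \cdot \frac{1}{10707} = \frac{40619}{28552}$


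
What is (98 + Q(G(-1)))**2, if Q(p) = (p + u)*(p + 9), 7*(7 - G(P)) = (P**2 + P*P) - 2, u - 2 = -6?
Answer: 21316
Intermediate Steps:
u = -4 (u = 2 - 6 = -4)
G(P) = 51/7 - 2*P**2/7 (G(P) = 7 - ((P**2 + P*P) - 2)/7 = 7 - ((P**2 + P**2) - 2)/7 = 7 - (2*P**2 - 2)/7 = 7 - (-2 + 2*P**2)/7 = 7 + (2/7 - 2*P**2/7) = 51/7 - 2*P**2/7)
Q(p) = (-4 + p)*(9 + p) (Q(p) = (p - 4)*(p + 9) = (-4 + p)*(9 + p))
(98 + Q(G(-1)))**2 = (98 + (-36 + (51/7 - 2/7*(-1)**2)**2 + 5*(51/7 - 2/7*(-1)**2)))**2 = (98 + (-36 + (51/7 - 2/7*1)**2 + 5*(51/7 - 2/7*1)))**2 = (98 + (-36 + (51/7 - 2/7)**2 + 5*(51/7 - 2/7)))**2 = (98 + (-36 + 7**2 + 5*7))**2 = (98 + (-36 + 49 + 35))**2 = (98 + 48)**2 = 146**2 = 21316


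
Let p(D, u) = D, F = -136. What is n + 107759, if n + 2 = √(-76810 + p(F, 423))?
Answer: 107757 + I*√76946 ≈ 1.0776e+5 + 277.39*I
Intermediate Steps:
n = -2 + I*√76946 (n = -2 + √(-76810 - 136) = -2 + √(-76946) = -2 + I*√76946 ≈ -2.0 + 277.39*I)
n + 107759 = (-2 + I*√76946) + 107759 = 107757 + I*√76946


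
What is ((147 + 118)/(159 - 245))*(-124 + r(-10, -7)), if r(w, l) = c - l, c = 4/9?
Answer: 277985/774 ≈ 359.15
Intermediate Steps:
c = 4/9 (c = 4*(⅑) = 4/9 ≈ 0.44444)
r(w, l) = 4/9 - l
((147 + 118)/(159 - 245))*(-124 + r(-10, -7)) = ((147 + 118)/(159 - 245))*(-124 + (4/9 - 1*(-7))) = (265/(-86))*(-124 + (4/9 + 7)) = (265*(-1/86))*(-124 + 67/9) = -265/86*(-1049/9) = 277985/774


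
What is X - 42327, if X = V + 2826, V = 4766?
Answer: -34735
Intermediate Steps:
X = 7592 (X = 4766 + 2826 = 7592)
X - 42327 = 7592 - 42327 = -34735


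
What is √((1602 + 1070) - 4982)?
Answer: I*√2310 ≈ 48.062*I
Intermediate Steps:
√((1602 + 1070) - 4982) = √(2672 - 4982) = √(-2310) = I*√2310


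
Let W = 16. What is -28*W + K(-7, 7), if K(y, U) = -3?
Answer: -451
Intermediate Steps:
-28*W + K(-7, 7) = -28*16 - 3 = -448 - 3 = -451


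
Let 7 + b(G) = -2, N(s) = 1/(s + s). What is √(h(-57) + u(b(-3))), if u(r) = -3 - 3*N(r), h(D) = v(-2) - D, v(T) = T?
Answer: √1878/6 ≈ 7.2226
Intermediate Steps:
N(s) = 1/(2*s)
b(G) = -9 (b(G) = -7 - 2 = -9)
h(D) = -2 - D
u(r) = -3 - 3/(2*r)
√(h(-57) + u(b(-3))) = √((-2 - 1*(-57)) + (-3 - 3/2/(-9))) = √((-2 + 57) + (-3 - 3/2*(-⅑))) = √(55 + (-3 + ⅙)) = √(55 - 17/6) = √(313/6) = √1878/6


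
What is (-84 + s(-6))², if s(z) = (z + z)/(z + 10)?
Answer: 7569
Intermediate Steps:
s(z) = 2*z/(10 + z) (s(z) = (2*z)/(10 + z) = 2*z/(10 + z))
(-84 + s(-6))² = (-84 + 2*(-6)/(10 - 6))² = (-84 + 2*(-6)/4)² = (-84 + 2*(-6)*(¼))² = (-84 - 3)² = (-87)² = 7569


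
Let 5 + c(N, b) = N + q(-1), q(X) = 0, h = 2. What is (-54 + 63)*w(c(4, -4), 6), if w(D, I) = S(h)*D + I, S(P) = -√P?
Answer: 54 + 9*√2 ≈ 66.728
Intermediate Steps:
c(N, b) = -5 + N (c(N, b) = -5 + (N + 0) = -5 + N)
w(D, I) = I - D*√2 (w(D, I) = (-√2)*D + I = -D*√2 + I = I - D*√2)
(-54 + 63)*w(c(4, -4), 6) = (-54 + 63)*(6 - (-5 + 4)*√2) = 9*(6 - 1*(-1)*√2) = 9*(6 + √2) = 54 + 9*√2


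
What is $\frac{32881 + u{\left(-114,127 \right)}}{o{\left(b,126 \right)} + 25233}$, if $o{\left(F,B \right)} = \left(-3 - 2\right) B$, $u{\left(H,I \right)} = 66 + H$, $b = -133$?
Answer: $\frac{32833}{24603} \approx 1.3345$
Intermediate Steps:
$o{\left(F,B \right)} = - 5 B$
$\frac{32881 + u{\left(-114,127 \right)}}{o{\left(b,126 \right)} + 25233} = \frac{32881 + \left(66 - 114\right)}{\left(-5\right) 126 + 25233} = \frac{32881 - 48}{-630 + 25233} = \frac{32833}{24603}$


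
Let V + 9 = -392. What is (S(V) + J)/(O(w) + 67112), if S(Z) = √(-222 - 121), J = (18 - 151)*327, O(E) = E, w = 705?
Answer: -43491/67817 + 7*I*√7/67817 ≈ -0.6413 + 0.00027309*I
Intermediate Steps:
V = -401 (V = -9 - 392 = -401)
J = -43491 (J = -133*327 = -43491)
S(Z) = 7*I*√7 (S(Z) = √(-343) = 7*I*√7)
(S(V) + J)/(O(w) + 67112) = (7*I*√7 - 43491)/(705 + 67112) = (-43491 + 7*I*√7)/67817 = (-43491 + 7*I*√7)*(1/67817) = -43491/67817 + 7*I*√7/67817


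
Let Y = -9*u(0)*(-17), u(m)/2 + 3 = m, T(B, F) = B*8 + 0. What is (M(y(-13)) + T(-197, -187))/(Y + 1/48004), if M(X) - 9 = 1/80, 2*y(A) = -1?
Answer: 1504433359/881353420 ≈ 1.7070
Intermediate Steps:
T(B, F) = 8*B (T(B, F) = 8*B + 0 = 8*B)
y(A) = -½ (y(A) = (½)*(-1) = -½)
u(m) = -6 + 2*m
M(X) = 721/80 (M(X) = 9 + 1/80 = 721/80)
Y = -918 (Y = -9*(-6 + 2*0)*(-17) = -9*(-6 + 0)*(-17) = -9*(-6)*(-17) = 54*(-17) = -918)
(M(y(-13)) + T(-197, -187))/(Y + 1/48004) = (721/80 + 8*(-197))/(-918 + 1/48004) = (721/80 - 1576)/(-918 + 1/48004) = -125359/(80*(-44067671/48004)) = -125359/80*(-48004/44067671) = 1504433359/881353420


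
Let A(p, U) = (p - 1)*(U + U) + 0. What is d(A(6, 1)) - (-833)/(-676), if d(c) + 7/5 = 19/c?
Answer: -495/676 ≈ -0.73225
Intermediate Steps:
A(p, U) = 2*U*(-1 + p) (A(p, U) = (-1 + p)*(2*U) + 0 = 2*U*(-1 + p) + 0 = 2*U*(-1 + p))
d(c) = -7/5 + 19/c
d(A(6, 1)) - (-833)/(-676) = (-7/5 + 19/((2*1*(-1 + 6)))) - (-833)/(-676) = (-7/5 + 19/((2*1*5))) - (-833)*(-1)/676 = (-7/5 + 19/10) - 1*833/676 = (-7/5 + 19*(1/10)) - 833/676 = (-7/5 + 19/10) - 833/676 = 1/2 - 833/676 = -495/676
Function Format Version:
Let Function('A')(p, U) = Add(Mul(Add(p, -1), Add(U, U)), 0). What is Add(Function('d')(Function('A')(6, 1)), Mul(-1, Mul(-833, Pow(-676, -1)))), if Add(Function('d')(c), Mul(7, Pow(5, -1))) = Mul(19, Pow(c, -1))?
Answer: Rational(-495, 676) ≈ -0.73225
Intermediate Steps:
Function('A')(p, U) = Mul(2, U, Add(-1, p)) (Function('A')(p, U) = Add(Mul(Add(-1, p), Mul(2, U)), 0) = Add(Mul(2, U, Add(-1, p)), 0) = Mul(2, U, Add(-1, p)))
Function('d')(c) = Add(Rational(-7, 5), Mul(19, Pow(c, -1)))
Add(Function('d')(Function('A')(6, 1)), Mul(-1, Mul(-833, Pow(-676, -1)))) = Add(Add(Rational(-7, 5), Mul(19, Pow(Mul(2, 1, Add(-1, 6)), -1))), Mul(-1, Mul(-833, Pow(-676, -1)))) = Add(Add(Rational(-7, 5), Mul(19, Pow(Mul(2, 1, 5), -1))), Mul(-1, Mul(-833, Rational(-1, 676)))) = Add(Add(Rational(-7, 5), Mul(19, Pow(10, -1))), Mul(-1, Rational(833, 676))) = Add(Add(Rational(-7, 5), Mul(19, Rational(1, 10))), Rational(-833, 676)) = Add(Add(Rational(-7, 5), Rational(19, 10)), Rational(-833, 676)) = Add(Rational(1, 2), Rational(-833, 676)) = Rational(-495, 676)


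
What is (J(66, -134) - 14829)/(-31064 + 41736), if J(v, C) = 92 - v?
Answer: -14803/10672 ≈ -1.3871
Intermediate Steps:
(J(66, -134) - 14829)/(-31064 + 41736) = ((92 - 1*66) - 14829)/(-31064 + 41736) = ((92 - 66) - 14829)/10672 = (26 - 14829)*(1/10672) = -14803*1/10672 = -14803/10672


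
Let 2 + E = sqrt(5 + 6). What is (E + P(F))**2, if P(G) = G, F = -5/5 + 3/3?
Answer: (2 - sqrt(11))**2 ≈ 1.7335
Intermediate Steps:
F = 0 (F = -5*1/5 + 3*(1/3) = -1 + 1 = 0)
E = -2 + sqrt(11) (E = -2 + sqrt(5 + 6) = -2 + sqrt(11) ≈ 1.3166)
(E + P(F))**2 = ((-2 + sqrt(11)) + 0)**2 = (-2 + sqrt(11))**2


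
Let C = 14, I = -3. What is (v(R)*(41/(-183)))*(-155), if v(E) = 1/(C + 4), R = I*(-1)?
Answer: 6355/3294 ≈ 1.9293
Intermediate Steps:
R = 3 (R = -3*(-1) = 3)
v(E) = 1/18 (v(E) = 1/(14 + 4) = 1/18)
(v(R)*(41/(-183)))*(-155) = ((41/(-183))/18)*(-155) = ((41*(-1/183))/18)*(-155) = ((1/18)*(-41/183))*(-155) = -41/3294*(-155) = 6355/3294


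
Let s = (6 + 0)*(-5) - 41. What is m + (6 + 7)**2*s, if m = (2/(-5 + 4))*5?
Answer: -12009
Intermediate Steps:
s = -71 (s = 6*(-5) - 41 = -30 - 41 = -71)
m = -10 (m = (2/(-1))*5 = (2*(-1))*5 = -2*5 = -10)
m + (6 + 7)**2*s = -10 + (6 + 7)**2*(-71) = -10 + 13**2*(-71) = -10 + 169*(-71) = -10 - 11999 = -12009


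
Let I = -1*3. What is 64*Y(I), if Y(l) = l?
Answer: -192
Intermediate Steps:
I = -3
64*Y(I) = 64*(-3) = -192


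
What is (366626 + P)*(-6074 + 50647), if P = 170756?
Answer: 23952727886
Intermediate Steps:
(366626 + P)*(-6074 + 50647) = (366626 + 170756)*(-6074 + 50647) = 537382*44573 = 23952727886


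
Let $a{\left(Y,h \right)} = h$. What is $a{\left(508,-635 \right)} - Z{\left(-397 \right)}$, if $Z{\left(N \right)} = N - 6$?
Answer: $-232$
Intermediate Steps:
$Z{\left(N \right)} = -6 + N$
$a{\left(508,-635 \right)} - Z{\left(-397 \right)} = -635 - \left(-6 - 397\right) = -635 - -403 = -635 + 403 = -232$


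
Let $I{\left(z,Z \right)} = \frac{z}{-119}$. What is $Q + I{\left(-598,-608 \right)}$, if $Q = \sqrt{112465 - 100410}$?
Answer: $\frac{598}{119} + \sqrt{12055} \approx 114.82$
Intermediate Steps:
$I{\left(z,Z \right)} = - \frac{z}{119}$ ($I{\left(z,Z \right)} = z \left(- \frac{1}{119}\right) = - \frac{z}{119}$)
$Q = \sqrt{12055} \approx 109.8$
$Q + I{\left(-598,-608 \right)} = \sqrt{12055} - - \frac{598}{119} = \sqrt{12055} + \frac{598}{119} = \frac{598}{119} + \sqrt{12055}$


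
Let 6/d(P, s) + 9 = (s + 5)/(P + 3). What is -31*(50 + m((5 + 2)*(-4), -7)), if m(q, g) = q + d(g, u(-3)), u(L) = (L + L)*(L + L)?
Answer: -51770/77 ≈ -672.34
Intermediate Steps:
u(L) = 4*L² (u(L) = (2*L)*(2*L) = 4*L²)
d(P, s) = 6/(-9 + (5 + s)/(3 + P)) (d(P, s) = 6/(-9 + (s + 5)/(P + 3)) = 6/(-9 + (5 + s)/(3 + P)))
m(q, g) = q + 6*(3 + g)/(14 - 9*g) (m(q, g) = q + 6*(3 + g)/(-22 + 4*(-3)² - 9*g) = q + 6*(3 + g)/(-22 + 4*9 - 9*g) = q + 6*(3 + g)/(-22 + 36 - 9*g) = q + 6*(3 + g)/(14 - 9*g))
-31*(50 + m((5 + 2)*(-4), -7)) = -31*(50 + (-18 - 6*(-7) + ((5 + 2)*(-4))*(-14 + 9*(-7)))/(-14 + 9*(-7))) = -31*(50 + (-18 + 42 + (7*(-4))*(-14 - 63))/(-14 - 63)) = -31*(50 + (-18 + 42 - 28*(-77))/(-77)) = -31*(50 - (-18 + 42 + 2156)/77) = -31*(50 - 1/77*2180) = -31*(50 - 2180/77) = -31*1670/77 = -51770/77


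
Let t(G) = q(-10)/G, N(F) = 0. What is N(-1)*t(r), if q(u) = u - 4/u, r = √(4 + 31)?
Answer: 0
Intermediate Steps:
r = √35 ≈ 5.9161
q(u) = u - 4/u
t(G) = -48/(5*G) (t(G) = (-10 - 4/(-10))/G = (-10 - 4*(-⅒))/G = (-10 + ⅖)/G = -48/(5*G))
N(-1)*t(r) = 0*(-48*√35/35/5) = 0*(-48*√35/175) = 0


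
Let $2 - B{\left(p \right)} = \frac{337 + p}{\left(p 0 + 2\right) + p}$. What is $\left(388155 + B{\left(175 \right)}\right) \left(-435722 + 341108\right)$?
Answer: $- \frac{2166763950026}{59} \approx -3.6725 \cdot 10^{10}$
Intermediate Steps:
$B{\left(p \right)} = 2 - \frac{337 + p}{2 + p}$ ($B{\left(p \right)} = 2 - \frac{337 + p}{\left(p 0 + 2\right) + p} = 2 - \frac{337 + p}{\left(0 + 2\right) + p} = 2 - \frac{337 + p}{2 + p}$)
$\left(388155 + B{\left(175 \right)}\right) \left(-435722 + 341108\right) = \left(388155 + \frac{-333 + 175}{2 + 175}\right) \left(-435722 + 341108\right) = \left(388155 + \frac{1}{177} \left(-158\right)\right) \left(-94614\right) = \left(388155 - \frac{158}{177}\right) \left(-94614\right) = \frac{68703277}{177} \left(-94614\right) = - \frac{2166763950026}{59}$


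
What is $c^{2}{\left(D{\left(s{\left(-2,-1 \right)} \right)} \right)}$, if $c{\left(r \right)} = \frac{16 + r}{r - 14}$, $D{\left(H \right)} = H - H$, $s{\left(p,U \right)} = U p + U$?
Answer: $\frac{64}{49} \approx 1.3061$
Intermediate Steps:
$s{\left(p,U \right)} = U + U p$
$D{\left(H \right)} = 0$
$c{\left(r \right)} = \frac{16 + r}{-14 + r}$
$c^{2}{\left(D{\left(s{\left(-2,-1 \right)} \right)} \right)} = \left(\frac{16 + 0}{-14 + 0}\right)^{2} = \left(\frac{1}{-14} \cdot 16\right)^{2} = \left(\left(- \frac{1}{14}\right) 16\right)^{2} = \left(- \frac{8}{7}\right)^{2} = \frac{64}{49}$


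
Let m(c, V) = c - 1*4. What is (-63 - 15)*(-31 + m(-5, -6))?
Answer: 3120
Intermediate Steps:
m(c, V) = -4 + c (m(c, V) = c - 4 = -4 + c)
(-63 - 15)*(-31 + m(-5, -6)) = (-63 - 15)*(-31 + (-4 - 5)) = -78*(-31 - 9) = -78*(-40) = 3120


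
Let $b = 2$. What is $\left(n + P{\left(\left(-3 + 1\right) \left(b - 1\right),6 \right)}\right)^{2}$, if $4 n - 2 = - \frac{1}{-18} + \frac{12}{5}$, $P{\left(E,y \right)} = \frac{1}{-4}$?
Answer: $\frac{96721}{129600} \approx 0.7463$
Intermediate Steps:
$P{\left(E,y \right)} = - \frac{1}{4}$
$n = \frac{401}{360}$ ($n = \frac{1}{2} + \frac{- \frac{1}{-18} + \frac{12}{5}}{4} = \frac{1}{2} + \frac{\left(-1\right) \left(- \frac{1}{18}\right) + 12 \cdot \frac{1}{5}}{4} = \frac{1}{2} + \frac{\frac{1}{18} + \frac{12}{5}}{4} = \frac{1}{2} + \frac{1}{4} \cdot \frac{221}{90} = \frac{1}{2} + \frac{221}{360} = \frac{401}{360} \approx 1.1139$)
$\left(n + P{\left(\left(-3 + 1\right) \left(b - 1\right),6 \right)}\right)^{2} = \left(\frac{401}{360} - \frac{1}{4}\right)^{2} = \left(\frac{311}{360}\right)^{2} = \frac{96721}{129600}$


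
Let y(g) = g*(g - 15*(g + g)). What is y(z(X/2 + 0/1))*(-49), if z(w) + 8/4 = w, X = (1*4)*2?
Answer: 5684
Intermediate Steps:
X = 8 (X = 4*2 = 8)
z(w) = -2 + w
y(g) = -29*g² (y(g) = g*(g - 30*g) = g*(-29*g) = -29*g²)
y(z(X/2 + 0/1))*(-49) = -29*(-2 + (8/2 + 0/1))²*(-49) = -29*(-2 + (8*(½) + 0*1))²*(-49) = -29*(-2 + (4 + 0))²*(-49) = -29*(-2 + 4)²*(-49) = -29*2²*(-49) = -29*4*(-49) = -116*(-49) = 5684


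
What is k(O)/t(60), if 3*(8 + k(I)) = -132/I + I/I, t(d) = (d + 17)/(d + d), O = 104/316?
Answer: -220520/1001 ≈ -220.30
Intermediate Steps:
O = 26/79 (O = 104*(1/316) = 26/79 ≈ 0.32911)
t(d) = (17 + d)/(2*d) (t(d) = (17 + d)/((2*d)) = (17 + d)*(1/(2*d)) = (17 + d)/(2*d))
k(I) = -23/3 - 44/I (k(I) = -8 + (-132/I + I/I)/3 = -8 + (-132/I + 1)/3 = -8 + (1 - 132/I)/3 = -8 + (⅓ - 44/I) = -23/3 - 44/I)
k(O)/t(60) = (-23/3 - 44/26/79)/(((½)*(17 + 60)/60)) = (-23/3 - 44*79/26)/(((½)*(1/60)*77)) = (-23/3 - 1738/13)/(77/120) = -5513/39*120/77 = -220520/1001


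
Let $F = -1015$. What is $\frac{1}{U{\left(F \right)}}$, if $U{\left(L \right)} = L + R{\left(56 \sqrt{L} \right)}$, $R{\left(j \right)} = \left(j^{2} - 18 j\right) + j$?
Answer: $\frac{i}{7 \left(- 454865 i + 136 \sqrt{1015}\right)} \approx -3.1404 \cdot 10^{-7} + 2.9914 \cdot 10^{-9} i$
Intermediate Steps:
$R{\left(j \right)} = j^{2} - 17 j$
$U{\left(L \right)} = L + 56 \sqrt{L} \left(-17 + 56 \sqrt{L}\right)$
$\frac{1}{U{\left(F \right)}} = \frac{1}{- 952 \sqrt{-1015} + 3137 \left(-1015\right)} = \frac{1}{- 952 i \sqrt{1015} - 3184055} = \frac{1}{-3184055 - 952 i \sqrt{1015}}$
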